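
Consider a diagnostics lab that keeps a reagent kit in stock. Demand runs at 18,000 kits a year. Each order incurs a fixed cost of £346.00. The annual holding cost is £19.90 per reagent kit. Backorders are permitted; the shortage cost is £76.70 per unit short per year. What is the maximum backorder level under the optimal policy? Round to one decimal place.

S* ≈ 182.9 kits

With planned backorders, Q* = √(2DS/H) · √((H+B)/B).
√(2DS/H) = √(2 × 18,000 × 346 / 19.9) = 791.157.
√((H+B)/B) = √((19.9+76.7)/76.7) = 1.1223.
Q* ≈ 887.879.
S* = Q* · H/(H+B) = 887.879 × 19.9/96.6 ≈ 182.907.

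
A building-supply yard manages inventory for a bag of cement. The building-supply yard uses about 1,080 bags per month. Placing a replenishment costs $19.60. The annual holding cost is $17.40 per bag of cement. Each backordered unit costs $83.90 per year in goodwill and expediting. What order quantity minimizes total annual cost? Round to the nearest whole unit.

Annual demand D = 1,080 × 12 = 12,960.
With planned backorders, Q* = √(2DS/H) · √((H+B)/B).
√(2DS/H) = √(2 × 12,960 × 19.6 / 17.4) = 170.872.
√((H+B)/B) = √((17.4+83.9)/83.9) = 1.0988.
Q* ≈ 187.756.

Q* ≈ 188 bags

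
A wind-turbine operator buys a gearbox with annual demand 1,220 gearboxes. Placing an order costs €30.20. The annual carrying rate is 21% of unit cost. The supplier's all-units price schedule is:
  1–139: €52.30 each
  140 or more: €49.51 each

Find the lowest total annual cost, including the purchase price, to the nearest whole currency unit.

Holding cost per unit per year at price C is H = 0.21·C.
Candidates are each tier's EOQ (if it falls in that tier) and each price-break quantity.
EOQ at €52.30 = 81.9 (feasible in tier 1): TC = 1,220×€52.30 + (1,220/81.9)×30.2 + (81.9/2)×0.21×€52.30 = €64,705.62.
EOQ at €49.51 = 84.2 < 140, so use break Q=140: TC = 1,220×€49.51 + (1,220/140.0)×30.2 + (140.0/2)×0.21×€49.51 = €61,393.17.
Lowest total cost among the candidates is at Q = 140.0.

TC* ≈ €61,393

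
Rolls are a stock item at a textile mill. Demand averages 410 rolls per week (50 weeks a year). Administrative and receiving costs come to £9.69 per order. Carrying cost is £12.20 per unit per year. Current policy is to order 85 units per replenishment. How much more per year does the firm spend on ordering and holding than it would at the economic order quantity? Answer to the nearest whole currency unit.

Annual demand D = 410 × 50 = 20,500.
EOQ = √(2DS/H) = √(2 × 20,500 × 9.69 / 12.2) ≈ 180.46.
Cost at Q* = (D/Q*)S + (Q*/2)H = √(2DSH) ≈ £2,201.58.
Cost at Q = 85: (20,500/85)×9.69 + (85/2)×12.2 = £2,337.00 + £518.50 = £2,855.50.
Excess = £2,855.50 − £2,201.58 = £653.92.

Extra cost ≈ £654 per year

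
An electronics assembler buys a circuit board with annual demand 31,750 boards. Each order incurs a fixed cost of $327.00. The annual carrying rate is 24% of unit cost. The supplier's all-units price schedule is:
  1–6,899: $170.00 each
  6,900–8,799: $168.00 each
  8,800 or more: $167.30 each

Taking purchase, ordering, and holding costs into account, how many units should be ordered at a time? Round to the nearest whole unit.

Holding cost per unit per year at price C is H = 0.24·C.
Candidates are each tier's EOQ (if it falls in that tier) and each price-break quantity.
EOQ at $170.00 = 713.4 (feasible in tier 1): TC = 31,750×$170.00 + (31,750/713.4)×327 + (713.4/2)×0.24×$170.00 = $5,426,606.56.
EOQ at $168.00 = 717.6 < 6900, so use break Q=6900: TC = 31,750×$168.00 + (31,750/6900.0)×327 + (6900.0/2)×0.24×$168.00 = $5,474,608.67.
EOQ at $167.30 = 719.1 < 8800, so use break Q=8800: TC = 31,750×$167.30 + (31,750/8800.0)×327 + (8800.0/2)×0.24×$167.30 = $5,489,623.60.
Lowest total cost is $5,426,606.56 at Q = 713.4.

Q* ≈ 713 boards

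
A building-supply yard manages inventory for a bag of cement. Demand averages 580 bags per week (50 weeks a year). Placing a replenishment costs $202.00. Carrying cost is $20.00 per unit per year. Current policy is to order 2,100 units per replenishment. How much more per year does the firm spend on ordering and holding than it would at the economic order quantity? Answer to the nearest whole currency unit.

Annual demand D = 580 × 50 = 29,000.
EOQ = √(2DS/H) = √(2 × 29,000 × 202 / 20) ≈ 765.38.
Cost at Q* = (D/Q*)S + (Q*/2)H = √(2DSH) ≈ $15,307.51.
Cost at Q = 2,100: (29,000/2,100)×202 + (2,100/2)×20 = $2,789.52 + $21,000.00 = $23,789.52.
Excess = $23,789.52 − $15,307.51 = $8,482.01.

Extra cost ≈ $8,482 per year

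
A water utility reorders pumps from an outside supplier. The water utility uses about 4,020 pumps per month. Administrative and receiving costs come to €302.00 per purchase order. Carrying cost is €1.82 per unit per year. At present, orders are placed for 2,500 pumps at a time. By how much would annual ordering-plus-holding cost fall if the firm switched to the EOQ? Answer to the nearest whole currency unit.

Annual demand D = 4,020 × 12 = 48,240.
EOQ = √(2DS/H) = √(2 × 48,240 × 302 / 1.82) ≈ 4001.16.
Cost at Q* = (D/Q*)S + (Q*/2)H = √(2DSH) ≈ €7,282.12.
Cost at Q = 2,500: (48,240/2,500)×302 + (2,500/2)×1.82 = €5,827.39 + €2,275.00 = €8,102.39.
Excess = €8,102.39 − €7,282.12 = €820.27.

Extra cost ≈ €820 per year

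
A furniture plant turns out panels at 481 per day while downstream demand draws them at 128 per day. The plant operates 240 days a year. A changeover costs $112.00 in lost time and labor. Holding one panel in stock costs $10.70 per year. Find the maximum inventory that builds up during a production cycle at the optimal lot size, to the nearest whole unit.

I_max ≈ 687 panels

Annual demand D = 128 × 240 = 30,720.
Production build-up factor (1 − d/p) = 1 − 128/481 = 0.7339.
Q* = √(2DS / (H(1 − d/p))) = √(2 × 30,720 × 112 / (10.7 × 0.7339)).
= √(6,881,280 / 7.8526) ≈ 936.112.
Maximum inventory = Q*(1 − d/p) = 936.112 × 0.7339 ≈ 687.001.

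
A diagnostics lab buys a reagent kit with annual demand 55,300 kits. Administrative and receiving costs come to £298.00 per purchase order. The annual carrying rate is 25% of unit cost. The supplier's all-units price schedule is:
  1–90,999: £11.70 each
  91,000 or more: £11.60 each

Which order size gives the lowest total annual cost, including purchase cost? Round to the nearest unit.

Q* ≈ 3,357 kits

Holding cost per unit per year at price C is H = 0.25·C.
For each price level, check whether its EOQ is feasible; otherwise the best quantity at that price is the breakpoint.
EOQ at £11.70 = 3356.8 (feasible in tier 1): TC = 55,300×£11.70 + (55,300/3356.8)×298 + (3356.8/2)×0.25×£11.70 = £656,828.58.
EOQ at £11.60 = 3371.2 < 91000, so use break Q=91000: TC = 55,300×£11.60 + (55,300/91000.0)×298 + (91000.0/2)×0.25×£11.60 = £773,611.09.
Lowest total cost is £656,828.58 at Q = 3356.8.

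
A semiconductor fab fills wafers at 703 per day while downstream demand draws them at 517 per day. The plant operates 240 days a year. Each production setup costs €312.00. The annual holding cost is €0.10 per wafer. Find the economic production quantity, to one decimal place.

Q* ≈ 54,095.9 wafers

Annual demand D = 517 × 240 = 124,080.
Production build-up factor (1 − d/p) = 1 − 517/703 = 0.2646.
Q* = √(2DS / (H(1 − d/p))) = √(2 × 124,080 × 312 / (0.1 × 0.2646)).
= √(77,425,920 / 0.0265) ≈ 54095.903.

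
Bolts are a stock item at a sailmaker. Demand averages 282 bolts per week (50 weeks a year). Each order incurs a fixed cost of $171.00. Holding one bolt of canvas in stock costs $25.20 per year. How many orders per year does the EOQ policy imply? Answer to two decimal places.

Annual demand D = 282 × 50 = 14,100.
EOQ = √(2DS/H) = √(2 × 14,100 × 171 / 25.2) ≈ 437.44.
Orders per year = D / Q* = 14,100 / 437.44 ≈ 32.233.

N ≈ 32.23 orders per year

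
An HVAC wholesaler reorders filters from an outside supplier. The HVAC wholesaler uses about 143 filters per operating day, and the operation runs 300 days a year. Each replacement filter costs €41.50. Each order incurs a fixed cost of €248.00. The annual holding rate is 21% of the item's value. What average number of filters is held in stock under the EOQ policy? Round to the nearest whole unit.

Average inventory ≈ 781 filters

Annual demand D = 143 × 300 = 42,900.
Holding cost H = 0.21 × €41.50 = €8.7150 per unit per year.
EOQ = √(2DS/H) = √(2 × 42,900 × 248 / 8.715) ≈ 1562.56.
Average inventory = Q*/2 ≈ 1562.56 / 2 = 781.278.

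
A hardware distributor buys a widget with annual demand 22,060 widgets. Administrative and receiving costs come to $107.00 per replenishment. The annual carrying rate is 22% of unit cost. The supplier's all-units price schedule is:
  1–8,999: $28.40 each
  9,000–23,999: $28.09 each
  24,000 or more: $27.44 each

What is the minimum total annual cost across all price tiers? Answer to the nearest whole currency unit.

Holding cost per unit per year at price C is H = 0.22·C.
For each price level, check whether its EOQ is feasible; otherwise the best quantity at that price is the breakpoint.
EOQ at $28.40 = 869.2 (feasible in tier 1): TC = 22,060×$28.40 + (22,060/869.2)×107 + (869.2/2)×0.22×$28.40 = $631,935.00.
EOQ at $28.09 = 874.0 < 9000, so use break Q=9000: TC = 22,060×$28.09 + (22,060/9000.0)×107 + (9000.0/2)×0.22×$28.09 = $647,736.77.
EOQ at $27.44 = 884.3 < 24000, so use break Q=24000: TC = 22,060×$27.44 + (22,060/24000.0)×107 + (24000.0/2)×0.22×$27.44 = $677,866.35.
Lowest total cost among the candidates is at Q = 869.2.

TC* ≈ $631,935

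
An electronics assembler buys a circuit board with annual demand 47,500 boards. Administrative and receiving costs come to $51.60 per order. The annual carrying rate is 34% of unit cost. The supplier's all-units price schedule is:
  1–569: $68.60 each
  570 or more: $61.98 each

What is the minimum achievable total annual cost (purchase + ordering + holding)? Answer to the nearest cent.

TC* ≈ $2,954,355.86

Holding cost per unit per year at price C is H = 0.34·C.
Evaluate total cost at each tier's feasible EOQ or, if the EOQ is below the tier, at the tier's minimum quantity.
EOQ at $68.60 = 458.4 (feasible in tier 1): TC = 47,500×$68.60 + (47,500/458.4)×51.6 + (458.4/2)×0.34×$68.60 = $3,269,192.72.
EOQ at $61.98 = 482.3 < 570, so use break Q=570: TC = 47,500×$61.98 + (47,500/570.0)×51.6 + (570.0/2)×0.34×$61.98 = $2,954,355.86.
Lowest total cost among the candidates is at Q = 570.0.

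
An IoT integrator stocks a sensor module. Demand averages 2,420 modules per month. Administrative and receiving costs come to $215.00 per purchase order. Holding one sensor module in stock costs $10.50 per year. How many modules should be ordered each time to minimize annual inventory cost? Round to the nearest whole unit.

Q* ≈ 1,091 modules

Annual demand D = 2,420 × 12 = 29,040.
EOQ = √(2DS / H) = √(2 × 29,040 × 215 / 10.5).
= √(12,487,200 / 10.5) = √1,189,257.1429 ≈ 1090.531.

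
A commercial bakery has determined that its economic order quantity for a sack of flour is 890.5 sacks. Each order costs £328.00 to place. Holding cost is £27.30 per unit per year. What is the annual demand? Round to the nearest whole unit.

Invert the EOQ relation Q*² = 2DS/H.
From Q* = √(2DS/H): D = Q*²H / (2S) = 890.5² × 27.3 / (2 × 328) = 33000.966.

D ≈ 33,001 sacks per year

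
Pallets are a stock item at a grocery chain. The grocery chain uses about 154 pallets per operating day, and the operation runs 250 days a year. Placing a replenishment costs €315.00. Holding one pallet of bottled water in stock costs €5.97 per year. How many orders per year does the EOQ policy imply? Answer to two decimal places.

N ≈ 19.10 orders per year

Annual demand D = 154 × 250 = 38,500.
EOQ = √(2DS/H) = √(2 × 38,500 × 315 / 5.97) ≈ 2015.64.
Orders per year = D / Q* = 38,500 / 2015.64 ≈ 19.101.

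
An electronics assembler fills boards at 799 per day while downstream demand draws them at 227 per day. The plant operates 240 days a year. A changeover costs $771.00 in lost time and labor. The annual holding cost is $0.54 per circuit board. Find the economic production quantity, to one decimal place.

Q* ≈ 14,741.4 boards

Annual demand D = 227 × 240 = 54,480.
Production build-up factor (1 − d/p) = 1 − 227/799 = 0.7159.
Q* = √(2DS / (H(1 − d/p))) = √(2 × 54,480 × 771 / (0.54 × 0.7159)).
= √(84,008,160 / 0.3866) ≈ 14741.417.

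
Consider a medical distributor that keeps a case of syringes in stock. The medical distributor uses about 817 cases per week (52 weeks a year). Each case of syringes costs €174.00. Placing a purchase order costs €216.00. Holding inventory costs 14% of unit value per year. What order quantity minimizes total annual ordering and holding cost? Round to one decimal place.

Q* ≈ 868.0 cases

Annual demand D = 817 × 52 = 42,484.
Holding cost H = 0.14 × €174.00 = €24.3600 per unit per year.
EOQ = √(2DS / H) = √(2 × 42,484 × 216 / 24.36).
= √(18,353,088 / 24.36) = √753,410.8374 ≈ 867.992.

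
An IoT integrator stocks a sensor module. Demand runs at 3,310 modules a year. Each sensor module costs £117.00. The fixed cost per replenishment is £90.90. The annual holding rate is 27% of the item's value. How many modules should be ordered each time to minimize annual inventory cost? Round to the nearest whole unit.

Holding cost H = 0.27 × £117.00 = £31.5900 per unit per year.
EOQ = √(2DS / H) = √(2 × 3,310 × 90.9 / 31.59).
= √(601,758 / 31.59) = √19,049.0028 ≈ 138.018.

Q* ≈ 138 modules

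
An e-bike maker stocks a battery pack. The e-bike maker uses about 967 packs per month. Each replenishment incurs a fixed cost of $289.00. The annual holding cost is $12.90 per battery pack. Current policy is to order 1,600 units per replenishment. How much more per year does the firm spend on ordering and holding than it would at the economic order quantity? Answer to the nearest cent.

Extra cost ≈ $3,114.27 per year

Annual demand D = 967 × 12 = 11,604.
EOQ = √(2DS/H) = √(2 × 11,604 × 289 / 12.9) ≈ 721.06.
Cost at Q* = (D/Q*)S + (Q*/2)H = √(2DSH) ≈ $9,301.71.
Cost at Q = 1,600: (11,604/1,600)×289 + (1,600/2)×12.9 = $2,095.97 + $10,320.00 = $12,415.97.
Excess = $12,415.97 − $9,301.71 = $3,114.27.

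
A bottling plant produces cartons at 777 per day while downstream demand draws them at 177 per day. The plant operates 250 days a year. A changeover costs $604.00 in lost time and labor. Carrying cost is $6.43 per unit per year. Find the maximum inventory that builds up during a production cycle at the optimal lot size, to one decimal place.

Annual demand D = 177 × 250 = 44,250.
Production build-up factor (1 − d/p) = 1 − 177/777 = 0.7722.
Q* = √(2DS / (H(1 − d/p))) = √(2 × 44,250 × 604 / (6.43 × 0.7722)).
= √(53,454,000 / 4.9653) ≈ 3281.100.
Maximum inventory = Q*(1 − d/p) = 3281.100 × 0.7722 ≈ 2533.668.

I_max ≈ 2,533.7 cartons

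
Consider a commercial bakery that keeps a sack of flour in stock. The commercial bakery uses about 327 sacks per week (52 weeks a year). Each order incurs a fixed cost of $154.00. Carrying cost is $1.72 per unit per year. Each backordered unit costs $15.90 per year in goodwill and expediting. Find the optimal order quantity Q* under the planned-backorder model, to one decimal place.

Q* ≈ 1,836.9 sacks

Annual demand D = 327 × 52 = 17,004.
With planned backorders, Q* = √(2DS/H) · √((H+B)/B).
√(2DS/H) = √(2 × 17,004 × 154 / 1.72) = 1744.965.
√((H+B)/B) = √((1.72+15.9)/15.9) = 1.0527.
Q* ≈ 1836.924.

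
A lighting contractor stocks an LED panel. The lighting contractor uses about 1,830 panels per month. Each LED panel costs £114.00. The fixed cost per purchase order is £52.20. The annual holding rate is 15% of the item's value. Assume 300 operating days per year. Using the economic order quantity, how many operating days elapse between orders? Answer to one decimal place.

Annual demand D = 1,830 × 12 = 21,960.
Holding cost H = 0.15 × £114.00 = £17.1000 per unit per year.
EOQ = √(2DS/H) = √(2 × 21,960 × 52.2 / 17.1) ≈ 366.16.
Cycle time = Q*/D × 300 = 366.16 / 21,960 × 300 ≈ 5.002 days.

T ≈ 5.0 days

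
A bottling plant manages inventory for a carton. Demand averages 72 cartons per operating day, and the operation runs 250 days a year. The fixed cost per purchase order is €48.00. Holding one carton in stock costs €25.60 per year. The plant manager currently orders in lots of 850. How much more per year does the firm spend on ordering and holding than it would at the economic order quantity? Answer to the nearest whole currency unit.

Annual demand D = 72 × 250 = 18,000.
EOQ = √(2DS/H) = √(2 × 18,000 × 48 / 25.6) ≈ 259.81.
Cost at Q* = (D/Q*)S + (Q*/2)H = √(2DSH) ≈ €6,651.08.
Cost at Q = 850: (18,000/850)×48 + (850/2)×25.6 = €1,016.47 + €10,880.00 = €11,896.47.
Excess = €11,896.47 − €6,651.08 = €5,245.40.

Extra cost ≈ €5,245 per year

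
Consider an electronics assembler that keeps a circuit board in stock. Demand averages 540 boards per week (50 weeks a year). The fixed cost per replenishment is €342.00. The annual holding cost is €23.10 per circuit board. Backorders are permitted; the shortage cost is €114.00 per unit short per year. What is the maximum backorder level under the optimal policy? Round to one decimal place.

S* ≈ 165.2 boards

Annual demand D = 540 × 50 = 27,000.
With planned backorders, Q* = √(2DS/H) · √((H+B)/B).
√(2DS/H) = √(2 × 27,000 × 342 / 23.1) = 894.137.
√((H+B)/B) = √((23.1+114)/114) = 1.0966.
Q* ≈ 980.551.
S* = Q* · H/(H+B) = 980.551 × 23.1/137.1 ≈ 165.213.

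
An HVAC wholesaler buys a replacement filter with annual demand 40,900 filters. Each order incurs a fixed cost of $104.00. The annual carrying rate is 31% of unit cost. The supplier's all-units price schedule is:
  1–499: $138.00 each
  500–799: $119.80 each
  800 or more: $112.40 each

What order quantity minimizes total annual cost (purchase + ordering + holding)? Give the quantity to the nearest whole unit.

Holding cost per unit per year at price C is H = 0.31·C.
Evaluate total cost at each tier's feasible EOQ or, if the EOQ is below the tier, at the tier's minimum quantity.
EOQ at $138.00 = 445.9 (feasible in tier 1): TC = 40,900×$138.00 + (40,900/445.9)×104 + (445.9/2)×0.31×$138.00 = $5,663,277.16.
EOQ at $119.80 = 478.6 < 500, so use break Q=500: TC = 40,900×$119.80 + (40,900/500.0)×104 + (500.0/2)×0.31×$119.80 = $4,917,611.70.
EOQ at $112.40 = 494.1 < 800, so use break Q=800: TC = 40,900×$112.40 + (40,900/800.0)×104 + (800.0/2)×0.31×$112.40 = $4,616,414.60.
Lowest total cost is $4,616,414.60 at Q = 800.0.

Q* ≈ 800 filters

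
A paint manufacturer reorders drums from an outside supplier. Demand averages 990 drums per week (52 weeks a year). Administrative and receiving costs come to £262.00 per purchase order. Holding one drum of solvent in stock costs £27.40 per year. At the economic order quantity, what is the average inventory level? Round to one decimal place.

Average inventory ≈ 496.1 drums

Annual demand D = 990 × 52 = 51,480.
The optimal lot size = √(2DS/H) = √(2 × 51,480 × 262 / 27.4) ≈ 992.22.
Average inventory = Q*/2 ≈ 992.22 / 2 = 496.112.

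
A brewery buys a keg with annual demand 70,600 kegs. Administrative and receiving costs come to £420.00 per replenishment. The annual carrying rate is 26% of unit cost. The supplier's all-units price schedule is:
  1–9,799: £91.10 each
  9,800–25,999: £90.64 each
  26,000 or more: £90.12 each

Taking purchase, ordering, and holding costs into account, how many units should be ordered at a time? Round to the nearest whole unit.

Holding cost per unit per year at price C is H = 0.26·C.
Evaluate total cost at each tier's feasible EOQ or, if the EOQ is below the tier, at the tier's minimum quantity.
EOQ at £91.10 = 1582.3 (feasible in tier 1): TC = 70,600×£91.10 + (70,600/1582.3)×420 + (1582.3/2)×0.26×£91.10 = £6,469,138.99.
EOQ at £90.64 = 1586.3 < 9800, so use break Q=9800: TC = 70,600×£90.64 + (70,600/9800.0)×420 + (9800.0/2)×0.26×£90.64 = £6,517,685.07.
EOQ at £90.12 = 1590.9 < 26000, so use break Q=26000: TC = 70,600×£90.12 + (70,600/26000.0)×420 + (26000.0/2)×0.26×£90.12 = £6,668,218.06.
Lowest total cost is £6,469,138.99 at Q = 1582.3.

Q* ≈ 1,582 kegs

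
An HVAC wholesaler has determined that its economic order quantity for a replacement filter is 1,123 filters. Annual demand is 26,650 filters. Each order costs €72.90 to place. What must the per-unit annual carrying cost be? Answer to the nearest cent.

H ≈ €3.08

The basic EOQ model gives Q* = √(2DS/H); rearrange for the unknown.
From Q* = √(2DS/H): H = 2DS / Q*² = 2 × 26,650 × 72.9 / 1,123² = 3.0810.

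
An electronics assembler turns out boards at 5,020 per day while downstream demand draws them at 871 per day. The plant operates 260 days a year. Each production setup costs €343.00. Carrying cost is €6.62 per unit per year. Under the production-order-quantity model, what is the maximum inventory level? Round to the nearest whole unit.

I_max ≈ 4,404 boards

Annual demand D = 871 × 260 = 226,460.
Production build-up factor (1 − d/p) = 1 − 871/5,020 = 0.8265.
Q* = √(2DS / (H(1 − d/p))) = √(2 × 226,460 × 343 / (6.62 × 0.8265)).
= √(155,351,560 / 5.4714) ≈ 5328.549.
Maximum inventory = Q*(1 − d/p) = 5328.549 × 0.8265 ≈ 4404.014.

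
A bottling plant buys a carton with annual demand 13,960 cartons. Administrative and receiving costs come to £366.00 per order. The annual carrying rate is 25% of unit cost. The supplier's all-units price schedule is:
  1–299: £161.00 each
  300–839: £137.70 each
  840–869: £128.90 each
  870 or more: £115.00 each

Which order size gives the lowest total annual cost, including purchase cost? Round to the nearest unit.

Q* ≈ 870 cartons

Holding cost per unit per year at price C is H = 0.25·C.
Candidates are each tier's EOQ (if it falls in that tier) and each price-break quantity.
Tier 1 (£161.00): EOQ = 503.9 exceeds tier's upper bound 299, so this tier is dominated.
EOQ at £137.70 = 544.8 (feasible in tier 2): TC = 13,960×£137.70 + (13,960/544.8)×366 + (544.8/2)×0.25×£137.70 = £1,941,047.78.
EOQ at £128.90 = 563.1 < 840, so use break Q=840: TC = 13,960×£128.90 + (13,960/840.0)×366 + (840.0/2)×0.25×£128.90 = £1,819,061.07.
EOQ at £115.00 = 596.2 < 870, so use break Q=870: TC = 13,960×£115.00 + (13,960/870.0)×366 + (870.0/2)×0.25×£115.00 = £1,623,779.08.
Lowest total cost is £1,623,779.08 at Q = 870.0.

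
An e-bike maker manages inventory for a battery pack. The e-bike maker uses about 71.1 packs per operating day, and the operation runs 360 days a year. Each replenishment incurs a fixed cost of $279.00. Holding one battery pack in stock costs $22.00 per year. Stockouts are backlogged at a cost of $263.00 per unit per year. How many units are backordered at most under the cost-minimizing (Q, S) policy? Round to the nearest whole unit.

Annual demand D = 71.1 × 360 = 25,596.
With planned backorders, Q* = √(2DS/H) · √((H+B)/B).
√(2DS/H) = √(2 × 25,596 × 279 / 22) = 805.734.
√((H+B)/B) = √((22+263)/263) = 1.0410.
Q* ≈ 838.757.
S* = Q* · H/(H+B) = 838.757 × 22/285 ≈ 64.746.

S* ≈ 65 packs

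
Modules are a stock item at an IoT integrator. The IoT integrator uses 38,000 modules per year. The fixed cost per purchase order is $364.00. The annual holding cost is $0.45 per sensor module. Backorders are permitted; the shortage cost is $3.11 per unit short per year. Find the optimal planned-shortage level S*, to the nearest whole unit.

With planned backorders, Q* = √(2DS/H) · √((H+B)/B).
√(2DS/H) = √(2 × 38,000 × 364 / 0.45) = 7840.635.
√((H+B)/B) = √((0.45+3.11)/3.11) = 1.0699.
Q* ≈ 8388.727.
S* = Q* · H/(H+B) = 8388.727 × 0.45/3.56 ≈ 1060.373.

S* ≈ 1,060 modules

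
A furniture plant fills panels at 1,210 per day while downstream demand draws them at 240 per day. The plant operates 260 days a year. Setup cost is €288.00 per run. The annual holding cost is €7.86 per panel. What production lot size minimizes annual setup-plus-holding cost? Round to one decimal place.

Q* ≈ 2,388.4 panels

Annual demand D = 240 × 260 = 62,400.
Production build-up factor (1 − d/p) = 1 − 240/1,210 = 0.8017.
Q* = √(2DS / (H(1 − d/p))) = √(2 × 62,400 × 288 / (7.86 × 0.8017)).
= √(35,942,400 / 6.301) ≈ 2388.356.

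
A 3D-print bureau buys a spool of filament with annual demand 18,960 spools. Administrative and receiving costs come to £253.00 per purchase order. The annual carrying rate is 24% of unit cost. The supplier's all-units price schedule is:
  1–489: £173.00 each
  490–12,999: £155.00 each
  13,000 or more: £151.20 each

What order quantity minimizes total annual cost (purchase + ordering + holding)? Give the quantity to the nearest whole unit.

Q* ≈ 508 spools

Holding cost per unit per year at price C is H = 0.24·C.
Evaluate total cost at each tier's feasible EOQ or, if the EOQ is below the tier, at the tier's minimum quantity.
EOQ at £173.00 = 480.7 (feasible in tier 1): TC = 18,960×£173.00 + (18,960/480.7)×253 + (480.7/2)×0.24×£173.00 = £3,300,038.28.
EOQ at £155.00 = 507.8 (feasible in tier 2): TC = 18,960×£155.00 + (18,960/507.8)×253 + (507.8/2)×0.24×£155.00 = £2,957,691.48.
EOQ at £151.20 = 514.2 < 13000, so use break Q=13000: TC = 18,960×£151.20 + (18,960/13000.0)×253 + (13000.0/2)×0.24×£151.20 = £3,102,992.99.
Lowest total cost is £2,957,691.48 at Q = 507.8.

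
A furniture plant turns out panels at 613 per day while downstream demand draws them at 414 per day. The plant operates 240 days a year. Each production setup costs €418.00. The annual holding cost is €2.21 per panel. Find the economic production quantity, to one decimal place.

Q* ≈ 10,760.1 panels

Annual demand D = 414 × 240 = 99,360.
Production build-up factor (1 − d/p) = 1 − 414/613 = 0.3246.
Q* = √(2DS / (H(1 − d/p))) = √(2 × 99,360 × 418 / (2.21 × 0.3246)).
= √(83,064,960 / 0.7174) ≈ 10760.105.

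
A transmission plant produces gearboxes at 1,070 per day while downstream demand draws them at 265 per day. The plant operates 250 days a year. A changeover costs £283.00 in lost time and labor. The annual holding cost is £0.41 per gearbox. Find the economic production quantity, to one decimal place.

Annual demand D = 265 × 250 = 66,250.
Production build-up factor (1 − d/p) = 1 − 265/1,070 = 0.7523.
Q* = √(2DS / (H(1 − d/p))) = √(2 × 66,250 × 283 / (0.41 × 0.7523)).
= √(37,497,500 / 0.3085) ≈ 11025.624.

Q* ≈ 11,025.6 gearboxes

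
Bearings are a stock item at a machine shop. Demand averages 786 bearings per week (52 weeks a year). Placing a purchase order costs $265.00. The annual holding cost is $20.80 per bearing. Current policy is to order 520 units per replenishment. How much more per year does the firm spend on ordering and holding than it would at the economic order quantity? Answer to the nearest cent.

Extra cost ≈ $5,010.30 per year

Annual demand D = 786 × 52 = 40,872.
EOQ = √(2DS/H) = √(2 × 40,872 × 265 / 20.8) ≈ 1020.51.
Cost at Q* = (D/Q*)S + (Q*/2)H = √(2DSH) ≈ $21,226.70.
Cost at Q = 520: (40,872/520)×265 + (520/2)×20.8 = $20,829.00 + $5,408.00 = $26,237.00.
Excess = $26,237.00 − $21,226.70 = $5,010.30.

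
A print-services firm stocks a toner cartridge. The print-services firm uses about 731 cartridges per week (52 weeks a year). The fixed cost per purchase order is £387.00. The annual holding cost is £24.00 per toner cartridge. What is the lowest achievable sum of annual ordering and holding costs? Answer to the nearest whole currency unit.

TC* ≈ £26,573

Annual demand D = 731 × 52 = 38,012.
Q* = √(2DS/H) = √(2 × 38,012 × 387 / 24) ≈ 1107.20.
At Q*, ordering cost (D/Q*)S equals holding cost (Q*/2)H, each = √(DSH/2).
Minimum total = √(2DSH) = √(2 × 38,012 × 387 × 24) ≈ 26572.748.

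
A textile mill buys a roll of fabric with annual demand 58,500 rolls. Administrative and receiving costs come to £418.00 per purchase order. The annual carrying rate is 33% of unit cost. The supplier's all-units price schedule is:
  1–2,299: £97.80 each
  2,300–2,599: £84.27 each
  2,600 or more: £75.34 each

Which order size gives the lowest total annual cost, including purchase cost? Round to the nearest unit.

Holding cost per unit per year at price C is H = 0.33·C.
For each price level, check whether its EOQ is feasible; otherwise the best quantity at that price is the breakpoint.
EOQ at £97.80 = 1231.0 (feasible in tier 1): TC = 58,500×£97.80 + (58,500/1231.0)×418 + (1231.0/2)×0.33×£97.80 = £5,761,028.98.
EOQ at £84.27 = 1326.1 < 2300, so use break Q=2300: TC = 58,500×£84.27 + (58,500/2300.0)×418 + (2300.0/2)×0.33×£84.27 = £4,972,407.20.
EOQ at £75.34 = 1402.5 < 2600, so use break Q=2600: TC = 58,500×£75.34 + (58,500/2600.0)×418 + (2600.0/2)×0.33×£75.34 = £4,449,115.86.
Lowest total cost is £4,449,115.86 at Q = 2600.0.

Q* ≈ 2,600 rolls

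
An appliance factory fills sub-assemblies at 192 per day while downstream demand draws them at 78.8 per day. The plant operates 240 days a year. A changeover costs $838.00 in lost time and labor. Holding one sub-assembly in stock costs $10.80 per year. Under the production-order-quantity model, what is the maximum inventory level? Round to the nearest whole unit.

Annual demand D = 78.8 × 240 = 18,912.
Production build-up factor (1 − d/p) = 1 − 78.8/192 = 0.5896.
Q* = √(2DS / (H(1 − d/p))) = √(2 × 18,912 × 838 / (10.8 × 0.5896)).
= √(31,696,512 / 6.3675) ≈ 2231.111.
Maximum inventory = Q*(1 − d/p) = 2231.111 × 0.5896 ≈ 1315.426.

I_max ≈ 1,315 sub-assemblies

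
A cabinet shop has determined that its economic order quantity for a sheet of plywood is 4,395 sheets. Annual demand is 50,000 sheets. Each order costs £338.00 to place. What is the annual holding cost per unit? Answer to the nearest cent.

H ≈ £1.75

Squaring Q* = √(2DS/H) gives Q*² = 2DS/H.
From Q* = √(2DS/H): H = 2DS / Q*² = 2 × 50,000 × 338 / 4,395² = 1.7498.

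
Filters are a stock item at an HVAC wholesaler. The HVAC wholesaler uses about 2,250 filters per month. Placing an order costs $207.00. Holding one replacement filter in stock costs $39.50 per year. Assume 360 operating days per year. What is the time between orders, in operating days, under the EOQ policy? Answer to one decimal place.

T ≈ 7.1 days

Annual demand D = 2,250 × 12 = 27,000.
The optimal lot size = √(2DS/H) = √(2 × 27,000 × 207 / 39.5) ≈ 531.97.
Cycle time = Q*/D × 360 = 531.97 / 27,000 × 360 ≈ 7.093 days.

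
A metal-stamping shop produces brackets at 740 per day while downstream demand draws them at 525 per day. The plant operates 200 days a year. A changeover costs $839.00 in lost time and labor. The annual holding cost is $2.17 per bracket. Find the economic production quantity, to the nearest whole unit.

Q* ≈ 16,717 brackets

Annual demand D = 525 × 200 = 105,000.
Production build-up factor (1 − d/p) = 1 − 525/740 = 0.2905.
Q* = √(2DS / (H(1 − d/p))) = √(2 × 105,000 × 839 / (2.17 × 0.2905)).
= √(176,190,000 / 0.6305) ≈ 16716.963.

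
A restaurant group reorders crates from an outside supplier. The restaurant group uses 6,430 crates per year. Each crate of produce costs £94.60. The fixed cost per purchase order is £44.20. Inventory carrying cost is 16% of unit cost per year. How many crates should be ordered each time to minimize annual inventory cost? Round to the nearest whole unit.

Holding cost H = 0.16 × £94.60 = £15.1360 per unit per year.
EOQ = √(2DS / H) = √(2 × 6,430 × 44.2 / 15.136).
= √(568,412 / 15.136) = √37,553.6469 ≈ 193.788.

Q* ≈ 194 crates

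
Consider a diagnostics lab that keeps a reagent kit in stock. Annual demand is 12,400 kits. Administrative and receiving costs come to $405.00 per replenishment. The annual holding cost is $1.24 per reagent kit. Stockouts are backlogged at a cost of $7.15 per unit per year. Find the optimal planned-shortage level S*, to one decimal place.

S* ≈ 455.6 kits

With planned backorders, Q* = √(2DS/H) · √((H+B)/B).
√(2DS/H) = √(2 × 12,400 × 405 / 1.24) = 2846.050.
√((H+B)/B) = √((1.24+7.15)/7.15) = 1.0832.
Q* ≈ 3082.978.
S* = Q* · H/(H+B) = 3082.978 × 1.24/8.39 ≈ 455.649.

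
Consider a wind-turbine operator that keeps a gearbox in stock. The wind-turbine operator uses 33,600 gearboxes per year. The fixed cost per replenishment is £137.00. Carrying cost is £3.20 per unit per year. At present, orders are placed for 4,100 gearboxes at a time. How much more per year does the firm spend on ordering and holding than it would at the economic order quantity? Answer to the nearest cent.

Extra cost ≈ £2,254.98 per year

EOQ = √(2DS/H) = √(2 × 33,600 × 137 / 3.2) ≈ 1696.17.
Cost at Q* = (D/Q*)S + (Q*/2)H = √(2DSH) ≈ £5,427.75.
Cost at Q = 4,100: (33,600/4,100)×137 + (4,100/2)×3.2 = £1,122.73 + £6,560.00 = £7,682.73.
Excess = £7,682.73 − £5,427.75 = £2,254.98.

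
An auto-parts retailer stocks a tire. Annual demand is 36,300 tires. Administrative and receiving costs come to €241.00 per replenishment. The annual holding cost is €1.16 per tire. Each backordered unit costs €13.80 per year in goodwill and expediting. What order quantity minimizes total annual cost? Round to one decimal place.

With planned backorders, Q* = √(2DS/H) · √((H+B)/B).
√(2DS/H) = √(2 × 36,300 × 241 / 1.16) = 3883.719.
√((H+B)/B) = √((1.16+13.8)/13.8) = 1.0412.
Q* ≈ 4043.655.

Q* ≈ 4,043.7 tires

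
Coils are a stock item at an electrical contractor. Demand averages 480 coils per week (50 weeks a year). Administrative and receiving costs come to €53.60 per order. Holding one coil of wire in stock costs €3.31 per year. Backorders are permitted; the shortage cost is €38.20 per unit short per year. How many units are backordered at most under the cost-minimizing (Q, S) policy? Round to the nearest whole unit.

S* ≈ 73 coils

Annual demand D = 480 × 50 = 24,000.
With planned backorders, Q* = √(2DS/H) · √((H+B)/B).
√(2DS/H) = √(2 × 24,000 × 53.6 / 3.31) = 881.635.
√((H+B)/B) = √((3.31+38.2)/38.2) = 1.0424.
Q* ≈ 919.038.
S* = Q* · H/(H+B) = 919.038 × 3.31/41.51 ≈ 73.284.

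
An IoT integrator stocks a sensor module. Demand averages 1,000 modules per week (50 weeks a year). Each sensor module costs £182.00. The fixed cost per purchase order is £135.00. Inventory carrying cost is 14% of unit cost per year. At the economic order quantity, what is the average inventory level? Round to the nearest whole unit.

Average inventory ≈ 364 modules

Annual demand D = 1,000 × 50 = 50,000.
Holding cost H = 0.14 × £182.00 = £25.4800 per unit per year.
Q* = √(2DS/H) = √(2 × 50,000 × 135 / 25.48) ≈ 727.89.
Average inventory = Q*/2 ≈ 727.89 / 2 = 363.946.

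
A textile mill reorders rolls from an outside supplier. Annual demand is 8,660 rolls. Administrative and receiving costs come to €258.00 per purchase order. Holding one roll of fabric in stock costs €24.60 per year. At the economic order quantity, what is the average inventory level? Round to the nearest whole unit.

Average inventory ≈ 213 rolls

EOQ = √(2DS/H) = √(2 × 8,660 × 258 / 24.6) ≈ 426.20.
Average inventory = Q*/2 ≈ 426.20 / 2 = 213.101.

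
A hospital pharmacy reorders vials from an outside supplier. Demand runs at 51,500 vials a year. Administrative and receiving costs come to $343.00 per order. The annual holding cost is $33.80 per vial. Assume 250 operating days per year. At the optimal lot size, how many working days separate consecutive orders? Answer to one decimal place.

The optimal lot size = √(2DS/H) = √(2 × 51,500 × 343 / 33.8) ≈ 1022.37.
Cycle time = Q*/D × 250 = 1022.37 / 51,500 × 250 ≈ 4.963 days.

T ≈ 5.0 days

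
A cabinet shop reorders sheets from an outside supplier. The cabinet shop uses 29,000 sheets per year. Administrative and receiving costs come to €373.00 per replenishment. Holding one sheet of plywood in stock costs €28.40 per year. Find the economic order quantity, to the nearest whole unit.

EOQ = √(2DS / H) = √(2 × 29,000 × 373 / 28.4).
= √(21,634,000 / 28.4) = √761,760.5634 ≈ 872.789.

Q* ≈ 873 sheets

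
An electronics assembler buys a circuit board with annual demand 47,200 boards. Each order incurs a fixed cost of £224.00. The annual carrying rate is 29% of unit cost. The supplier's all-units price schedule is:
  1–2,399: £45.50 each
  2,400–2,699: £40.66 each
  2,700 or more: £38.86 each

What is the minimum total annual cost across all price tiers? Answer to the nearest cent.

TC* ≈ £1,853,321.54

Holding cost per unit per year at price C is H = 0.29·C.
Evaluate total cost at each tier's feasible EOQ or, if the EOQ is below the tier, at the tier's minimum quantity.
EOQ at £45.50 = 1265.9 (feasible in tier 1): TC = 47,200×£45.50 + (47,200/1265.9)×224 + (1265.9/2)×0.29×£45.50 = £2,164,303.78.
EOQ at £40.66 = 1339.1 < 2400, so use break Q=2400: TC = 47,200×£40.66 + (47,200/2400.0)×224 + (2400.0/2)×0.29×£40.66 = £1,937,707.01.
EOQ at £38.86 = 1369.8 < 2700, so use break Q=2700: TC = 47,200×£38.86 + (47,200/2700.0)×224 + (2700.0/2)×0.29×£38.86 = £1,853,321.54.
Lowest total cost among the candidates is at Q = 2700.0.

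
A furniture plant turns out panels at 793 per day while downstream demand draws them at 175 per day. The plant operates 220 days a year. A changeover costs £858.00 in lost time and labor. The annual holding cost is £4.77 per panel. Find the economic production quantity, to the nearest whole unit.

Annual demand D = 175 × 220 = 38,500.
Production build-up factor (1 − d/p) = 1 − 175/793 = 0.7793.
Q* = √(2DS / (H(1 − d/p))) = √(2 × 38,500 × 858 / (4.77 × 0.7793)).
= √(66,066,000 / 3.7174) ≈ 4215.724.

Q* ≈ 4,216 panels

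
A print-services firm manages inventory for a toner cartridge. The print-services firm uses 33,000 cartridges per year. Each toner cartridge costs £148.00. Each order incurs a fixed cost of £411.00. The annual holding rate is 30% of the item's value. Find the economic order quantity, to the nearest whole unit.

Holding cost H = 0.30 × £148.00 = £44.4000 per unit per year.
EOQ = √(2DS / H) = √(2 × 33,000 × 411 / 44.4).
= √(27,126,000 / 44.4) = √610,945.9459 ≈ 781.630.

Q* ≈ 782 cartridges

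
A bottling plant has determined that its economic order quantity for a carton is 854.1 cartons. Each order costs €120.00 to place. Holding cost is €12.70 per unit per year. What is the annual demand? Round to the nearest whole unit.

D ≈ 38,602 cartons per year

Squaring Q* = √(2DS/H) gives Q*² = 2DS/H.
From Q* = √(2DS/H): D = Q*²H / (2S) = 854.1² × 12.7 / (2 × 120) = 38602.010.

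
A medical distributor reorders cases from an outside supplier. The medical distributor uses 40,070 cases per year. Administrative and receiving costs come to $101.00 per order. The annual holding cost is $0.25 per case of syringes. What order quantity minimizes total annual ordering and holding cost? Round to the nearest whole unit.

EOQ = √(2DS / H) = √(2 × 40,070 × 101 / 0.25).
= √(8,094,140 / 0.25) = √32,376,560 ≈ 5690.040.

Q* ≈ 5,690 cases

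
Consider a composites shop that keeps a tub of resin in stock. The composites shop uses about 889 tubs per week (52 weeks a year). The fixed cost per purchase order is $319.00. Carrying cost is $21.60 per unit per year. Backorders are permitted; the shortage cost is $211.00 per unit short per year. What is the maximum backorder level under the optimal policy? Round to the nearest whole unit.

Annual demand D = 889 × 52 = 46,228.
With planned backorders, Q* = √(2DS/H) · √((H+B)/B).
√(2DS/H) = √(2 × 46,228 × 319 / 21.6) = 1168.520.
√((H+B)/B) = √((21.6+211)/211) = 1.0499.
Q* ≈ 1226.873.
S* = Q* · H/(H+B) = 1226.873 × 21.6/232.6 ≈ 113.931.

S* ≈ 114 tubs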